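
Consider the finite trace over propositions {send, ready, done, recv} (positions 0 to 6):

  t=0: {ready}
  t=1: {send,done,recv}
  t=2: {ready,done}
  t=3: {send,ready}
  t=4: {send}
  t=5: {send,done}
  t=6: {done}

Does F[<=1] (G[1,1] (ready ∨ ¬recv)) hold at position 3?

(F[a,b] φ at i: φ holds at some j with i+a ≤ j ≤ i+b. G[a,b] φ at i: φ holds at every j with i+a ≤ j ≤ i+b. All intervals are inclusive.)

Yes

Check G[1,1] (ready ∨ ¬recv) at each j in [3,4]:
  j=3: holds on [4,4]
  j=4: holds on [5,5]
Found at j=3 → formula holds.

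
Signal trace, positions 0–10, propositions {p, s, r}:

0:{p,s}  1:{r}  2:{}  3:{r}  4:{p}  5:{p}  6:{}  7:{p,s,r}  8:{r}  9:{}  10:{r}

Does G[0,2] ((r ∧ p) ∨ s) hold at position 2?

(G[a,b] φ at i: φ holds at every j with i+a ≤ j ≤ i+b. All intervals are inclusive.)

Does not hold

Check ((r ∧ p) ∨ s) at every j in [2,4]:
  j=2: false
  j=3: false
  j=4: false
Fails at j=2 → formula fails.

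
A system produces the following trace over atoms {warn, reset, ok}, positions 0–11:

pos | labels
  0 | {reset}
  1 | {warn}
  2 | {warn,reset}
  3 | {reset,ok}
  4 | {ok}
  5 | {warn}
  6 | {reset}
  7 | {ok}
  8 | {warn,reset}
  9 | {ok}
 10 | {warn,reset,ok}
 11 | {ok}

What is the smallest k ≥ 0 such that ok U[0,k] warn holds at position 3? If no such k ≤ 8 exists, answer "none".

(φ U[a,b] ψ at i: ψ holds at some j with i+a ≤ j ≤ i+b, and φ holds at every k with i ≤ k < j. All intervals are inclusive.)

Need earliest j ≥ 3 with warn, and ok at every k in [3,j-1].
  j=3: rhs fails.
  j=4: rhs fails.
  j=5: rhs holds; lhs holds on [3,4]. k = 2.

2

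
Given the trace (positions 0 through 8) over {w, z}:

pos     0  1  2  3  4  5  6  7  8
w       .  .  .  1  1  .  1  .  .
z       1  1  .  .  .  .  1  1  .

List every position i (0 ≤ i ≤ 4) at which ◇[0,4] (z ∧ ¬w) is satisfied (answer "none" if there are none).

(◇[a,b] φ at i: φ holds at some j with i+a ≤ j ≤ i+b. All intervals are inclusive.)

Evaluate at each i in [0,4]:
  i=0: ✓ (witness j=0)
  i=1: ✓ (witness j=1)
  i=2: ✗ (none in [2,6])
  i=3: ✓ (witness j=7)
  i=4: ✓ (witness j=7)

0, 1, 3, 4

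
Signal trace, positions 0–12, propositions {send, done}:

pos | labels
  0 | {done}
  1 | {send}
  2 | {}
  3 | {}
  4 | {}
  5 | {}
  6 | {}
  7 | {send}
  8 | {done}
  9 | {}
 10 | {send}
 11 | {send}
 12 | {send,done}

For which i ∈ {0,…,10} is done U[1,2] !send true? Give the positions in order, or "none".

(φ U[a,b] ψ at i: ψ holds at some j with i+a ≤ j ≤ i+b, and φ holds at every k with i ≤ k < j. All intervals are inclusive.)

Evaluate at each i in [0,10]:
  i=0: ✗ (lhs fails at k=1 before rhs at j=2)
  i=1: ✗ (lhs fails at k=1 before rhs at j=2)
  i=2: ✗ (lhs fails at k=2 before rhs at j=3)
  i=3: ✗ (lhs fails at k=3 before rhs at j=4)
  i=4: ✗ (lhs fails at k=4 before rhs at j=5)
  i=5: ✗ (lhs fails at k=5 before rhs at j=6)
  i=6: ✗ (lhs fails at k=6 before rhs at j=8)
  i=7: ✗ (lhs fails at k=7 before rhs at j=8)
  i=8: ✓ (rhs at j=9; lhs holds on [8,8])
  i=9: ✗ (no rhs in [10,11])
  i=10: ✗ (no rhs in [11,12])

8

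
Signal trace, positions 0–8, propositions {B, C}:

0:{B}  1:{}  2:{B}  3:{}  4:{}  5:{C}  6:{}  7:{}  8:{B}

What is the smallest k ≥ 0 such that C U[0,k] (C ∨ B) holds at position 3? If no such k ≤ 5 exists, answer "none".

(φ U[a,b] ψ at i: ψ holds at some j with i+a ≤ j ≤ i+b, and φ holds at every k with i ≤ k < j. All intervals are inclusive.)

Need earliest j ≥ 3 with (C ∨ B), and C at every k in [3,j-1].
  j=3: rhs fails.
  j=4: rhs fails.
  j=5: rhs holds but lhs fails at k=3.
  j=6: rhs fails.
  j=7: rhs fails.
  j=8: rhs holds but lhs fails at k=3.
No witness within the range → none.

none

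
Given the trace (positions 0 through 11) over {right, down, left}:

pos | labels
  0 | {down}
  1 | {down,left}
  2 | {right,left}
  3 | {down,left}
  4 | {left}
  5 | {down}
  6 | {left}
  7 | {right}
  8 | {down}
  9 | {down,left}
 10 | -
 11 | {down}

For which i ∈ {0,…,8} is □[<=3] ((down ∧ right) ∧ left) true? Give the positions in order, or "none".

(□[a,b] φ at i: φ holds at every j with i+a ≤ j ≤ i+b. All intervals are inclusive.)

Evaluate at each i in [0,8]:
  i=0: ✗ (fails at j=0)
  i=1: ✗ (fails at j=1)
  i=2: ✗ (fails at j=2)
  i=3: ✗ (fails at j=3)
  i=4: ✗ (fails at j=4)
  i=5: ✗ (fails at j=5)
  i=6: ✗ (fails at j=6)
  i=7: ✗ (fails at j=7)
  i=8: ✗ (fails at j=8)

none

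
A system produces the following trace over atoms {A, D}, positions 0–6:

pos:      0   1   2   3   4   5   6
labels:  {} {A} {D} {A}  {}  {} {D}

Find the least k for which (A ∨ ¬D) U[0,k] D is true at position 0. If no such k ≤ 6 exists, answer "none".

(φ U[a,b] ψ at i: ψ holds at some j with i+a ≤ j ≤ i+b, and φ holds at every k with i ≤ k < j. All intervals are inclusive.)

Need earliest j ≥ 0 with D, and (A ∨ ¬D) at every k in [0,j-1].
  j=0: rhs fails.
  j=1: rhs fails.
  j=2: rhs holds; lhs holds on [0,1]. k = 2.

2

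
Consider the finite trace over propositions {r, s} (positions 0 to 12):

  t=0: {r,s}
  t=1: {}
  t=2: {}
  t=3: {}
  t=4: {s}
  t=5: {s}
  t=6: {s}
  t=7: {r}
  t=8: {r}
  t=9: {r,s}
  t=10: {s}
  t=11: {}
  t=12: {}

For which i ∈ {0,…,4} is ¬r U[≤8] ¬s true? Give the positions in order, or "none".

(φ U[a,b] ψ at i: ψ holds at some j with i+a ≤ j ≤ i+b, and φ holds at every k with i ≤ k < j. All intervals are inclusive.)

Evaluate at each i in [0,4]:
  i=0: ✗ (lhs fails at k=0 before rhs at j=1)
  i=1: ✓ (rhs at j=1)
  i=2: ✓ (rhs at j=2)
  i=3: ✓ (rhs at j=3)
  i=4: ✓ (rhs at j=7; lhs holds on [4,6])

1, 2, 3, 4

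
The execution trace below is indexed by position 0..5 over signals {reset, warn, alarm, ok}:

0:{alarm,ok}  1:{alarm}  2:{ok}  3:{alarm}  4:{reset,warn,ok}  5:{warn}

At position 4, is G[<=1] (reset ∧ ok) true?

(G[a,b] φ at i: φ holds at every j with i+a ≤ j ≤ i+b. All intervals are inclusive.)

Check (reset ∧ ok) at every j in [4,5]:
  j=4: true
  j=5: false
Fails at j=5 → formula fails.

Does not hold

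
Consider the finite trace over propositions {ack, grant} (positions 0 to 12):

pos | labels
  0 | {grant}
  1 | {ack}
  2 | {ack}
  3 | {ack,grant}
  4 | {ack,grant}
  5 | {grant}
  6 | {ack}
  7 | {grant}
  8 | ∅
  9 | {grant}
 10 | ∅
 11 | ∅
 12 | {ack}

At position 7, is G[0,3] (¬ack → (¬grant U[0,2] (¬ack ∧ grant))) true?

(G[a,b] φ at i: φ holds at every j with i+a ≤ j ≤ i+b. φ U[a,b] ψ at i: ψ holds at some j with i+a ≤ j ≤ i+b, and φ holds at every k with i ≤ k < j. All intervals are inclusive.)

False

Check (¬ack → (¬grant U[0,2] (¬ack ∧ grant))) at every j in [7,10]:
  j=7: antecedent true; consequent holds → ✓
  j=8: antecedent true; consequent holds → ✓
  j=9: antecedent true; consequent holds → ✓
  j=10: antecedent true; consequent fails → ✗
Fails at j=10 → formula fails.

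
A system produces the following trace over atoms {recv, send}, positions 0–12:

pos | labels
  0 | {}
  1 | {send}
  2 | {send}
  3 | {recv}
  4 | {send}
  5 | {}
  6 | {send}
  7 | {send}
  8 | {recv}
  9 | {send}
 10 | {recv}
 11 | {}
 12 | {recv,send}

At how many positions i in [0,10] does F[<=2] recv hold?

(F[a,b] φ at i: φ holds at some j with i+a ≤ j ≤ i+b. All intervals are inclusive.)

Evaluate at each i in [0,10]:
  i=0: ✗ (none in [0,2])
  i=1: ✓ (witness j=3)
  i=2: ✓ (witness j=3)
  i=3: ✓ (witness j=3)
  i=4: ✗ (none in [4,6])
  i=5: ✗ (none in [5,7])
  i=6: ✓ (witness j=8)
  i=7: ✓ (witness j=8)
  i=8: ✓ (witness j=8)
  i=9: ✓ (witness j=10)
  i=10: ✓ (witness j=10)
Positions where it holds: {1, 2, 3, 6, 7, 8, 9, 10} → 8.

8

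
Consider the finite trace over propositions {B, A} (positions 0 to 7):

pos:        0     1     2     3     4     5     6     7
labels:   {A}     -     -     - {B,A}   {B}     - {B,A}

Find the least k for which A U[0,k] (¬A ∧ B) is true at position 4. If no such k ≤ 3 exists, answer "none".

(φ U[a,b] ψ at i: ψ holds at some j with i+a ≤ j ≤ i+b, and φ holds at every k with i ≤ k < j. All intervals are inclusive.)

Need earliest j ≥ 4 with (¬A ∧ B), and A at every k in [4,j-1].
  j=4: rhs fails.
  j=5: rhs holds; lhs holds on [4,4]. k = 1.

1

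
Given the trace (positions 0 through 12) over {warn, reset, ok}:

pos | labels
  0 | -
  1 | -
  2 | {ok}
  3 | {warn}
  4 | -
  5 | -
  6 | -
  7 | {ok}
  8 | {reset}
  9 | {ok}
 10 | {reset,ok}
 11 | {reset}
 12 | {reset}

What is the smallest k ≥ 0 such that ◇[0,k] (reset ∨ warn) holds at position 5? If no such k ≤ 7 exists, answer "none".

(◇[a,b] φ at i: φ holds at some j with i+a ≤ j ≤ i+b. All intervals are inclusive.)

3

Scan j = 5,6,… for (reset ∨ warn):
  j=5: fails
  j=6: fails
  j=7: fails
  j=8: holds
First hit at j=8, so smallest k = 8-5 = 3.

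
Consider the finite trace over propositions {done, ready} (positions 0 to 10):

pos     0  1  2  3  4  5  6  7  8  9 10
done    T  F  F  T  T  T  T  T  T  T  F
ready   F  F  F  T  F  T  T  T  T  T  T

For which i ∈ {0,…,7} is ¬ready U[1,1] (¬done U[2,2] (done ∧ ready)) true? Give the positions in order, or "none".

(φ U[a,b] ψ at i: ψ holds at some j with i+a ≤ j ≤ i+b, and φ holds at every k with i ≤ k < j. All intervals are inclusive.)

Evaluate at each i in [0,7]:
  i=0: ✓ (rhs at j=1; lhs holds on [0,0])
  i=1: ✗ (no rhs in [2,2])
  i=2: ✗ (no rhs in [3,3])
  i=3: ✗ (no rhs in [4,4])
  i=4: ✗ (no rhs in [5,5])
  i=5: ✗ (no rhs in [6,6])
  i=6: ✗ (no rhs in [7,7])
  i=7: ✗ (no rhs in [8,8])

0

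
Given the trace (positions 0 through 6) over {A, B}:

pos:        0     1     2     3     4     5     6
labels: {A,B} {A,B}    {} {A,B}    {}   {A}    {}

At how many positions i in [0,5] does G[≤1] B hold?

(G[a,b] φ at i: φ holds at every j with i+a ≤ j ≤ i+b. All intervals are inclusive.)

1

Evaluate at each i in [0,5]:
  i=0: ✓ (all of [0,1])
  i=1: ✗ (fails at j=2)
  i=2: ✗ (fails at j=2)
  i=3: ✗ (fails at j=4)
  i=4: ✗ (fails at j=4)
  i=5: ✗ (fails at j=5)
Positions where it holds: {0} → 1.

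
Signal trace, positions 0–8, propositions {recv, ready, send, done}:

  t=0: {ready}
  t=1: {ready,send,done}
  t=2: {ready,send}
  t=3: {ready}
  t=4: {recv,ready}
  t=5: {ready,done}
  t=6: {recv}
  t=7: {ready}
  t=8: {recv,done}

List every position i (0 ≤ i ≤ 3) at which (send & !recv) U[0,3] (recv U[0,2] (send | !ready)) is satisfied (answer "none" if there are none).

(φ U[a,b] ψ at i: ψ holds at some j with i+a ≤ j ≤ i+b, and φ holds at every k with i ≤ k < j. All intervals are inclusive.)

Evaluate at each i in [0,3]:
  i=0: ✗ (lhs fails at k=0 before rhs at j=1)
  i=1: ✓ (rhs at j=1)
  i=2: ✓ (rhs at j=2)
  i=3: ✗ (lhs fails at k=3 before rhs at j=6)

1, 2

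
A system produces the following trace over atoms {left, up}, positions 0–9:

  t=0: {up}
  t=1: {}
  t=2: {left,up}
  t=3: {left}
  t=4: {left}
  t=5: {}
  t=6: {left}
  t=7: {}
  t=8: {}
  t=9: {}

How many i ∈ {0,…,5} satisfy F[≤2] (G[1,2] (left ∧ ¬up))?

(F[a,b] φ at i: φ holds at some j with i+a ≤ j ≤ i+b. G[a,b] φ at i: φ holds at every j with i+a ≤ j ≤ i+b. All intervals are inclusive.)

3

Evaluate at each i in [0,5]:
  i=0: ✓ (witness j=2)
  i=1: ✓ (witness j=2)
  i=2: ✓ (witness j=2)
  i=3: ✗ (none in [3,5])
  i=4: ✗ (none in [4,6])
  i=5: ✗ (none in [5,7])
Positions where it holds: {0, 1, 2} → 3.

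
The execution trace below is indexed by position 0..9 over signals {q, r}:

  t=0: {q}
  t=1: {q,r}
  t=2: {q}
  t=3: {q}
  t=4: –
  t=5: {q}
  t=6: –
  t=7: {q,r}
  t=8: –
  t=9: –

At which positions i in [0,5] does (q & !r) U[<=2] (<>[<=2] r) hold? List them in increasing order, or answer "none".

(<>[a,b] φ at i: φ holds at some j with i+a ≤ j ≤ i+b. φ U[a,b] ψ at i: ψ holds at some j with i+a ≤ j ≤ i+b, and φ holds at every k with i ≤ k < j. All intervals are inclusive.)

Evaluate at each i in [0,5]:
  i=0: ✓ (rhs at j=0)
  i=1: ✓ (rhs at j=1)
  i=2: ✗ (no rhs in [2,4])
  i=3: ✗ (lhs fails at k=4 before rhs at j=5)
  i=4: ✗ (lhs fails at k=4 before rhs at j=5)
  i=5: ✓ (rhs at j=5)

0, 1, 5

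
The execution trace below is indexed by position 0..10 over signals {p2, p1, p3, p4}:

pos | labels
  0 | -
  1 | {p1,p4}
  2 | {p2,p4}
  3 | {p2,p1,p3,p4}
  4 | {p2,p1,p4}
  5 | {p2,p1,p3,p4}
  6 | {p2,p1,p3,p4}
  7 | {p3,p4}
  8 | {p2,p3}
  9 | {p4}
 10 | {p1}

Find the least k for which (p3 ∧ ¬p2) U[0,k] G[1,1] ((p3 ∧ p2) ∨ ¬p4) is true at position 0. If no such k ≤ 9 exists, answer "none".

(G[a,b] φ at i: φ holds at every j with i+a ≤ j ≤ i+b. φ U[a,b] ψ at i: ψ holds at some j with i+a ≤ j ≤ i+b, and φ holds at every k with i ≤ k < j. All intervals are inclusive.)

none

Need earliest j ≥ 0 with G[1,1] ((p3 ∧ p2) ∨ ¬p4), and (p3 ∧ ¬p2) at every k in [0,j-1].
  j=0: rhs fails.
  j=1: rhs fails.
  j=2: rhs holds but lhs fails at k=0.
  j=3: rhs fails.
  j=4: rhs holds but lhs fails at k=0.
  j=5: rhs holds but lhs fails at k=0.
  j=6: rhs fails.
  j=7: rhs holds but lhs fails at k=0.
  j=8: rhs fails.
  j=9: rhs holds but lhs fails at k=0.
No witness within the range → none.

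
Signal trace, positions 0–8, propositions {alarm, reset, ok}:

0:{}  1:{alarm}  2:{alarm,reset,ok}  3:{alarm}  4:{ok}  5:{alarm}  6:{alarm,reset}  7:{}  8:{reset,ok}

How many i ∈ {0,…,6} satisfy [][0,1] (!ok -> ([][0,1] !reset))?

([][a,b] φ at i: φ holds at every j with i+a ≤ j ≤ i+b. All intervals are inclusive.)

2

Evaluate at each i in [0,6]:
  i=0: ✗ (fails at j=1)
  i=1: ✗ (fails at j=1)
  i=2: ✓ (all of [2,3])
  i=3: ✓ (all of [3,4])
  i=4: ✗ (fails at j=5)
  i=5: ✗ (fails at j=5)
  i=6: ✗ (fails at j=6)
Positions where it holds: {2, 3} → 2.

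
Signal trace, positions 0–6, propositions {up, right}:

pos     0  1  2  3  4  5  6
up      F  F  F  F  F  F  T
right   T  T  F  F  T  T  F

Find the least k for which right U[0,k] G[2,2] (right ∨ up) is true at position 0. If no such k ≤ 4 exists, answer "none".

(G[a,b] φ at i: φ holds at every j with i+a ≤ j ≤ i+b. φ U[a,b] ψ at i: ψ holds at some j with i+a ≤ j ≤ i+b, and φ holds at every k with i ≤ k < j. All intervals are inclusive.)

2

Need earliest j ≥ 0 with G[2,2] (right ∨ up), and right at every k in [0,j-1].
  j=0: rhs fails.
  j=1: rhs fails.
  j=2: rhs holds; lhs holds on [0,1]. k = 2.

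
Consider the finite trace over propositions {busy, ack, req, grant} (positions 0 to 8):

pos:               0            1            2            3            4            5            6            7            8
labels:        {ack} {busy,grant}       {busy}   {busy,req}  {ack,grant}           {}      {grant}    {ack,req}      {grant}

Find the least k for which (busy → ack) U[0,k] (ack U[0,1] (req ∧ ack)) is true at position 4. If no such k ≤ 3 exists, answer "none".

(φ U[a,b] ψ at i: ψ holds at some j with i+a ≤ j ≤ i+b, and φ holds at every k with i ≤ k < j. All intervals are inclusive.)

3

Need earliest j ≥ 4 with (ack U[0,1] (req ∧ ack)), and (busy → ack) at every k in [4,j-1].
  j=4: rhs fails.
  j=5: rhs fails.
  j=6: rhs fails.
  j=7: rhs holds; lhs holds on [4,6]. k = 3.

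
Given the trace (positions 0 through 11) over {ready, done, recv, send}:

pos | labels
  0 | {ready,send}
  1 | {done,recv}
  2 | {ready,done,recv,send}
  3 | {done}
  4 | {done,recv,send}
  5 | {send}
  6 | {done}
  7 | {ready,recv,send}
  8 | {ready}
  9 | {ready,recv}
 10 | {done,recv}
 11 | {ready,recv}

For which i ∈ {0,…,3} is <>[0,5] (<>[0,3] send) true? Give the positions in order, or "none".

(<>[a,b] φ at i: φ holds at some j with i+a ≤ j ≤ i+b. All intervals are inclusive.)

Evaluate at each i in [0,3]:
  i=0: ✓ (witness j=0)
  i=1: ✓ (witness j=1)
  i=2: ✓ (witness j=2)
  i=3: ✓ (witness j=3)

0, 1, 2, 3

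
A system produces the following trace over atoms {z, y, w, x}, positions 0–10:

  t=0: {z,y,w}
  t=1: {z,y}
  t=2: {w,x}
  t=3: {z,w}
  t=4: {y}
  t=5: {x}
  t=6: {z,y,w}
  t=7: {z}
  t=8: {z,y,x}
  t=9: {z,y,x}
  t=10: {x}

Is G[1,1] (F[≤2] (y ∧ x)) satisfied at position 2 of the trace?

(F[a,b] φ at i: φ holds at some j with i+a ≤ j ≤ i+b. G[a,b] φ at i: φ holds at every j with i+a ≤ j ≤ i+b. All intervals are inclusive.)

Check F[≤2] (y ∧ x) at every j in [3,3]:
  j=3: fails (none in [3,5])
Fails at j=3 → formula fails.

False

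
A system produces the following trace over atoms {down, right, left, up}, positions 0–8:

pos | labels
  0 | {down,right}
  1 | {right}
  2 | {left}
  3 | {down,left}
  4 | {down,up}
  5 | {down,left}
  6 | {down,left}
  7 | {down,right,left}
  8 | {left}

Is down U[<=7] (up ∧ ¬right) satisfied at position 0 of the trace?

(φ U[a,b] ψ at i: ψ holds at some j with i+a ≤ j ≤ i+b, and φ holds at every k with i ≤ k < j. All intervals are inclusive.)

Need some j in [0,7] with (up ∧ ¬right), and down at every k in [0,j-1].
  j=0: (up ∧ ¬right) false.
  j=1: (up ∧ ¬right) false.
  j=2: (up ∧ ¬right) false.
  j=3: (up ∧ ¬right) false.
  j=4: (up ∧ ¬right) holds, but down fails at k=1 → not this j.
  j=5: (up ∧ ¬right) false.
  j=6: (up ∧ ¬right) false.
  j=7: (up ∧ ¬right) false.
No j in the window works → until fails.

No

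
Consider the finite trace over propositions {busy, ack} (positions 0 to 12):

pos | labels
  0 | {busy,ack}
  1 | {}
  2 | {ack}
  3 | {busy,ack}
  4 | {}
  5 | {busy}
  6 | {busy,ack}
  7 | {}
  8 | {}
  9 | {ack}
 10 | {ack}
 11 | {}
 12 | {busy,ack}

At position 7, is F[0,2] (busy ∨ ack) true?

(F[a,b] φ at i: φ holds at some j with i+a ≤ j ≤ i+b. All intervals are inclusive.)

Check (busy ∨ ack) at each j in [7,9]:
  j=7: false
  j=8: false
  j=9: true
Found at j=9 → formula holds.

Yes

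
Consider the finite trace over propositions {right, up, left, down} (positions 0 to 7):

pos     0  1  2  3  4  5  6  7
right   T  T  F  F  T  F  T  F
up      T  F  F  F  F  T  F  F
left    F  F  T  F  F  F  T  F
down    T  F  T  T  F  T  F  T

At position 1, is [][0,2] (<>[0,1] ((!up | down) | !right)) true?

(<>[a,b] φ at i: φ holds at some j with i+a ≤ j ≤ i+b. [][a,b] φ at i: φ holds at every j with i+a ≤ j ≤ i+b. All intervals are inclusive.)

Yes

Check <>[0,1] ((!up | down) | !right) at every j in [1,3]:
  j=1: holds (witness at 1)
  j=2: holds (witness at 2)
  j=3: holds (witness at 3)
All positions satisfy it → formula holds.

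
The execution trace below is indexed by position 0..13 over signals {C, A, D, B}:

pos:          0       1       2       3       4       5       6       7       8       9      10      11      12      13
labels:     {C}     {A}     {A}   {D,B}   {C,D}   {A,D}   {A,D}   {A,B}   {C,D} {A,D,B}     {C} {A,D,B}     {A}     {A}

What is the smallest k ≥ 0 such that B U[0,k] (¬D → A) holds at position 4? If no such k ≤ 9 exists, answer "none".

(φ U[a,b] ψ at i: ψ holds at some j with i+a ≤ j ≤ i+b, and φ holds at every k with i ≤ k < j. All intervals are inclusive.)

0

Need earliest j ≥ 4 with (¬D → A), and B at every k in [4,j-1].
  j=4: rhs holds (empty prefix). k = 0.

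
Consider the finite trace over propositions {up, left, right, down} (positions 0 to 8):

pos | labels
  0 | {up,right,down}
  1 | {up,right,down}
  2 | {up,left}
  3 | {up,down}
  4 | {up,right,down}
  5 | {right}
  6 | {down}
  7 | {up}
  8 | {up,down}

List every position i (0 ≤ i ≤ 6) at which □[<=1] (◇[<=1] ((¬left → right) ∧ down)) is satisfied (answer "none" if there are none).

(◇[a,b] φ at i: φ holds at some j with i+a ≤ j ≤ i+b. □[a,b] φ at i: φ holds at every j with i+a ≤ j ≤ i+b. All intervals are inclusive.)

0, 3

Evaluate at each i in [0,6]:
  i=0: ✓ (all of [0,1])
  i=1: ✗ (fails at j=2)
  i=2: ✗ (fails at j=2)
  i=3: ✓ (all of [3,4])
  i=4: ✗ (fails at j=5)
  i=5: ✗ (fails at j=5)
  i=6: ✗ (fails at j=6)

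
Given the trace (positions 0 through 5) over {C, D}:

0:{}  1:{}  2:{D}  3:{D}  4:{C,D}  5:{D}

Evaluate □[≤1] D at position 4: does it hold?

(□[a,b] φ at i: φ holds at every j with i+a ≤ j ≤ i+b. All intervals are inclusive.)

Check D at every j in [4,5]:
  j=4: true
  j=5: true
All positions satisfy it → formula holds.

Holds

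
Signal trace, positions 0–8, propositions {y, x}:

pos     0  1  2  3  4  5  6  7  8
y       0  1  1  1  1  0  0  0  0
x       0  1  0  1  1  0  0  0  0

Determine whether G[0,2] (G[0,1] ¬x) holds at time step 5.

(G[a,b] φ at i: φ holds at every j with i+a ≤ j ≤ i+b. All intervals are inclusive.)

Check G[0,1] ¬x at every j in [5,7]:
  j=5: holds on [5,6]
  j=6: holds on [6,7]
  j=7: holds on [7,8]
All positions satisfy it → formula holds.

Yes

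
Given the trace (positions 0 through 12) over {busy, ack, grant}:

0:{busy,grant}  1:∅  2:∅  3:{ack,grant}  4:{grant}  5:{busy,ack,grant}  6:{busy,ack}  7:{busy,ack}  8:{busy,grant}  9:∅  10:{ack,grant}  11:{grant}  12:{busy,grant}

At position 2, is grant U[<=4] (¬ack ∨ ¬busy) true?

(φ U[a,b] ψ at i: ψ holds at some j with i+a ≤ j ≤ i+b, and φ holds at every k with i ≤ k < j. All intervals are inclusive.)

True

Need some j in [2,6] with (¬ack ∨ ¬busy), and grant at every k in [2,j-1].
  j=2: (¬ack ∨ ¬busy) holds; no prefix to check → satisfied.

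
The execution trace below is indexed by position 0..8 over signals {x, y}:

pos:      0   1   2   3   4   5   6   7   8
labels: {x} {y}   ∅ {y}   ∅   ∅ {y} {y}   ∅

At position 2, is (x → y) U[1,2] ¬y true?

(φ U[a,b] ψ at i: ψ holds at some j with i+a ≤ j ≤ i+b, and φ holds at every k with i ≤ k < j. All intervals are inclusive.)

Need some j in [3,4] with ¬y, and (x → y) at every k in [2,j-1].
  j=3: ¬y false.
  j=4: ¬y holds; (x → y) holds at every k in [2,3] → satisfied.

Yes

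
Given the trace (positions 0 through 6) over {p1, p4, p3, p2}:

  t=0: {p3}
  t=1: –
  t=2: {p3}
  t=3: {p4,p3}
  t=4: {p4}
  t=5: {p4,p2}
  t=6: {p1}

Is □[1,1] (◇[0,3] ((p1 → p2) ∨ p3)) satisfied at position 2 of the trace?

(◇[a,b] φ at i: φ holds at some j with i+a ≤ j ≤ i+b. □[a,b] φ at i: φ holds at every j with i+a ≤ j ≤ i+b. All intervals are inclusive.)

Holds

Check ◇[0,3] ((p1 → p2) ∨ p3) at every j in [3,3]:
  j=3: holds (witness at 3)
All positions satisfy it → formula holds.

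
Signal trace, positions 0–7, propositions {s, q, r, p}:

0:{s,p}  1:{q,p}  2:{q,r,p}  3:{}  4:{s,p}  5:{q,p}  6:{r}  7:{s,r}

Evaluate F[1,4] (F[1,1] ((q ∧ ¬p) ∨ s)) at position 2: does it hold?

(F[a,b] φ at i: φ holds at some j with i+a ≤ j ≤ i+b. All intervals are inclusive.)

Yes

Check F[1,1] ((q ∧ ¬p) ∨ s) at each j in [3,6]:
  j=3: holds (witness at 4)
  j=4: fails (none in [5,5])
  j=5: fails (none in [6,6])
  j=6: holds (witness at 7)
Found at j=3 → formula holds.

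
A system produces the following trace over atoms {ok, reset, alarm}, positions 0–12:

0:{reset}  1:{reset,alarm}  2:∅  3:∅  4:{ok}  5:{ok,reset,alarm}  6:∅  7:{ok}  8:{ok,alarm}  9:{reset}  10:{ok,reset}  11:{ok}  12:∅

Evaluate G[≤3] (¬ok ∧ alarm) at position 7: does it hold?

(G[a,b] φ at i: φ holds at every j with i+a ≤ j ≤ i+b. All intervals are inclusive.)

Check (¬ok ∧ alarm) at every j in [7,10]:
  j=7: false
  j=8: false
  j=9: false
  j=10: false
Fails at j=7 → formula fails.

Does not hold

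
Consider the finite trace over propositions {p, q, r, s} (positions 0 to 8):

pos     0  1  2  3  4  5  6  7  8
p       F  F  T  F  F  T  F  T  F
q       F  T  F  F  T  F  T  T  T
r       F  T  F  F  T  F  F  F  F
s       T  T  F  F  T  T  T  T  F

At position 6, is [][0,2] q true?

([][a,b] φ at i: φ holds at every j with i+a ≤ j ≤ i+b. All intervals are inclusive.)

True

Check q at every j in [6,8]:
  j=6: true
  j=7: true
  j=8: true
All positions satisfy it → formula holds.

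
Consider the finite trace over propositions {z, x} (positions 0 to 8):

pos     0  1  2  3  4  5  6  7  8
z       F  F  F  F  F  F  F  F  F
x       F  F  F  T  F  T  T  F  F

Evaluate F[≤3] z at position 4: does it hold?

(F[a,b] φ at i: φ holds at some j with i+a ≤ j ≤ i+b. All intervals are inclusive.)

No

Check z at each j in [4,7]:
  j=4: false
  j=5: false
  j=6: false
  j=7: false
No position in the window satisfies it → formula fails.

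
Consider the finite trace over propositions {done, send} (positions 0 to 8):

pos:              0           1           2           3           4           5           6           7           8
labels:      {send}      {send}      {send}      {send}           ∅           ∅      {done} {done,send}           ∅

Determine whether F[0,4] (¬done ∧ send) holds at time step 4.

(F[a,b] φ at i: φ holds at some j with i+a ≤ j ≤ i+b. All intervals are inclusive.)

Check (¬done ∧ send) at each j in [4,8]:
  j=4: false
  j=5: false
  j=6: false
  j=7: false
  j=8: false
No position in the window satisfies it → formula fails.

False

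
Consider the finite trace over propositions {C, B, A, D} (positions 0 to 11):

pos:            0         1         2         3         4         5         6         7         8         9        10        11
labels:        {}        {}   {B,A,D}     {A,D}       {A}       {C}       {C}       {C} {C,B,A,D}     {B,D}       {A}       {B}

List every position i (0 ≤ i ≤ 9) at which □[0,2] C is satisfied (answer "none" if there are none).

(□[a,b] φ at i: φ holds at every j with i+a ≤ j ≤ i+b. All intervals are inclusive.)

5, 6

Evaluate at each i in [0,9]:
  i=0: ✗ (fails at j=0)
  i=1: ✗ (fails at j=1)
  i=2: ✗ (fails at j=2)
  i=3: ✗ (fails at j=3)
  i=4: ✗ (fails at j=4)
  i=5: ✓ (all of [5,7])
  i=6: ✓ (all of [6,8])
  i=7: ✗ (fails at j=9)
  i=8: ✗ (fails at j=9)
  i=9: ✗ (fails at j=9)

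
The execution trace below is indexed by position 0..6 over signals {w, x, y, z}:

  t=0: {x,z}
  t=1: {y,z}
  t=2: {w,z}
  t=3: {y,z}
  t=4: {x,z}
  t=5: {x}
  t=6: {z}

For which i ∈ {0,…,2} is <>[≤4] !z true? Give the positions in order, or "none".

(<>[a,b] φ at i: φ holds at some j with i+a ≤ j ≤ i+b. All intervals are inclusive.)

Evaluate at each i in [0,2]:
  i=0: ✗ (none in [0,4])
  i=1: ✓ (witness j=5)
  i=2: ✓ (witness j=5)

1, 2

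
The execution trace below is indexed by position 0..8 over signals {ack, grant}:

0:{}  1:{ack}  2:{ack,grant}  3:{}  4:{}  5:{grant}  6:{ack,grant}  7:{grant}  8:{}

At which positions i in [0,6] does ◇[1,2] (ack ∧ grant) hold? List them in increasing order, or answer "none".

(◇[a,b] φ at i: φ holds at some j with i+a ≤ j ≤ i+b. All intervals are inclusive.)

0, 1, 4, 5

Evaluate at each i in [0,6]:
  i=0: ✓ (witness j=2)
  i=1: ✓ (witness j=2)
  i=2: ✗ (none in [3,4])
  i=3: ✗ (none in [4,5])
  i=4: ✓ (witness j=6)
  i=5: ✓ (witness j=6)
  i=6: ✗ (none in [7,8])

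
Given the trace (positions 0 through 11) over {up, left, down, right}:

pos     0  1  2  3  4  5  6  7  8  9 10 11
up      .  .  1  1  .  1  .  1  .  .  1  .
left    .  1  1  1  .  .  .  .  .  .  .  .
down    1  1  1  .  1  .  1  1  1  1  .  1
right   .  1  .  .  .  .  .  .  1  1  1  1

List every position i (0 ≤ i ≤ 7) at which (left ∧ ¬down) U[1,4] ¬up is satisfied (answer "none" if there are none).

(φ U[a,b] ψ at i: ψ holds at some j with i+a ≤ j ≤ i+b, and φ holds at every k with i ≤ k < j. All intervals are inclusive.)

Evaluate at each i in [0,7]:
  i=0: ✗ (lhs fails at k=0 before rhs at j=1)
  i=1: ✗ (lhs fails at k=1 before rhs at j=4)
  i=2: ✗ (lhs fails at k=2 before rhs at j=4)
  i=3: ✓ (rhs at j=4; lhs holds on [3,3])
  i=4: ✗ (lhs fails at k=4 before rhs at j=6)
  i=5: ✗ (lhs fails at k=5 before rhs at j=6)
  i=6: ✗ (lhs fails at k=6 before rhs at j=8)
  i=7: ✗ (lhs fails at k=7 before rhs at j=8)

3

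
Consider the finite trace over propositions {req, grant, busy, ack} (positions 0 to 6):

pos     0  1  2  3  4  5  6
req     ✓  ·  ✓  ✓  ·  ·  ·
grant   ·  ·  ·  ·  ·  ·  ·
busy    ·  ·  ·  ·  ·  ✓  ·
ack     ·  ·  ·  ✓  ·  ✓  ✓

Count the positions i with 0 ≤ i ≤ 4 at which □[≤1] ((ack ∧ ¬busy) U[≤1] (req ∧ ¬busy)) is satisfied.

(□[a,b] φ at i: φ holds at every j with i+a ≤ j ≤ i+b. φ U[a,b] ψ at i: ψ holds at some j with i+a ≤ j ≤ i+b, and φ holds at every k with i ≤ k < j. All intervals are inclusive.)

Evaluate at each i in [0,4]:
  i=0: ✗ (fails at j=1)
  i=1: ✗ (fails at j=1)
  i=2: ✓ (all of [2,3])
  i=3: ✗ (fails at j=4)
  i=4: ✗ (fails at j=4)
Positions where it holds: {2} → 1.

1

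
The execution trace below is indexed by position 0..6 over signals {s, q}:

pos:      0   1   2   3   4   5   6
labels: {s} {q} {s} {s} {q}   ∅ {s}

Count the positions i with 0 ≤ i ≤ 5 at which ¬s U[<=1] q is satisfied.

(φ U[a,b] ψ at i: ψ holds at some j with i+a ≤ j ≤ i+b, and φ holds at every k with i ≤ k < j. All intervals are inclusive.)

Evaluate at each i in [0,5]:
  i=0: ✗ (lhs fails at k=0 before rhs at j=1)
  i=1: ✓ (rhs at j=1)
  i=2: ✗ (no rhs in [2,3])
  i=3: ✗ (lhs fails at k=3 before rhs at j=4)
  i=4: ✓ (rhs at j=4)
  i=5: ✗ (no rhs in [5,6])
Positions where it holds: {1, 4} → 2.

2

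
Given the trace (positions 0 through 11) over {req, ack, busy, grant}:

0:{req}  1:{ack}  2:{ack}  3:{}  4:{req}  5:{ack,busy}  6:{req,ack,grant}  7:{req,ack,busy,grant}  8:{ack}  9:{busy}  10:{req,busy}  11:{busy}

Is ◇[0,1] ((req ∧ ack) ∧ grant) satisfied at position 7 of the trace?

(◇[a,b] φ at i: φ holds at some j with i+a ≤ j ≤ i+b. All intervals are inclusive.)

Holds

Check ((req ∧ ack) ∧ grant) at each j in [7,8]:
  j=7: true
  j=8: false
Found at j=7 → formula holds.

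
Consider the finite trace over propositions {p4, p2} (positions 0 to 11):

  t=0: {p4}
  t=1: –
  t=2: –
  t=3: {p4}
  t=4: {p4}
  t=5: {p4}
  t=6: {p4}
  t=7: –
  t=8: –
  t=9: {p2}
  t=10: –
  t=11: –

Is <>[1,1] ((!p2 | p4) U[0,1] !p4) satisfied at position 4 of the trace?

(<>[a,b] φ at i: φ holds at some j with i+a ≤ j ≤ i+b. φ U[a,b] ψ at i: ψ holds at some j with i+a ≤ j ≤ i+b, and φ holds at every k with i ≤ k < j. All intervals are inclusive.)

False

Check ((!p2 | p4) U[0,1] !p4) at each j in [5,5]:
  j=5: fails
No position in the window satisfies it → formula fails.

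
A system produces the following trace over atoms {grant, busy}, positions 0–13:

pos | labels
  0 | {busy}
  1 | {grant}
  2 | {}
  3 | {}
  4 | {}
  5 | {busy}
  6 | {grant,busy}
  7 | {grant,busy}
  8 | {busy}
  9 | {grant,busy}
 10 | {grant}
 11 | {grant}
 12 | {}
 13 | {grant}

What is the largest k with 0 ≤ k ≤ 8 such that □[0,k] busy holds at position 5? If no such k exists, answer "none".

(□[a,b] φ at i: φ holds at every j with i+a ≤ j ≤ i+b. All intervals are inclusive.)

4

busy must hold from j=5 onward; find where it first fails.
  j=5: holds
  j=6: holds
  j=7: holds
  j=8: holds
  j=9: holds
  j=10: fails
Holds on [5,9], so largest k = 4.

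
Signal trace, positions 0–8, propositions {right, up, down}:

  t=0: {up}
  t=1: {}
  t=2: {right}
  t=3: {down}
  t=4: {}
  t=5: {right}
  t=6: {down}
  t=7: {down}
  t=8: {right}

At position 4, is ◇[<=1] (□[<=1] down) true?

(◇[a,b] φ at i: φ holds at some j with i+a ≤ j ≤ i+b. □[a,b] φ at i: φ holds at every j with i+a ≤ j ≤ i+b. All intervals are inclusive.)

False

Check □[<=1] down at each j in [4,5]:
  j=4: fails at 4
  j=5: fails at 5
No position in the window satisfies it → formula fails.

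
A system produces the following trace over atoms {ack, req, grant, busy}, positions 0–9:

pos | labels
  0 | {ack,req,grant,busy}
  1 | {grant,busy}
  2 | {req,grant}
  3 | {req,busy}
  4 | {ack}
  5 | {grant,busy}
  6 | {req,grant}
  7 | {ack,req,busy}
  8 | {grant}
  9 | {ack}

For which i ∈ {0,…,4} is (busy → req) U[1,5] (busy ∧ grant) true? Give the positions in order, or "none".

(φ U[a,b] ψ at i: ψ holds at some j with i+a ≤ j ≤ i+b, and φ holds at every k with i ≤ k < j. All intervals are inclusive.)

0, 2, 3, 4

Evaluate at each i in [0,4]:
  i=0: ✓ (rhs at j=1; lhs holds on [0,0])
  i=1: ✗ (lhs fails at k=1 before rhs at j=5)
  i=2: ✓ (rhs at j=5; lhs holds on [2,4])
  i=3: ✓ (rhs at j=5; lhs holds on [3,4])
  i=4: ✓ (rhs at j=5; lhs holds on [4,4])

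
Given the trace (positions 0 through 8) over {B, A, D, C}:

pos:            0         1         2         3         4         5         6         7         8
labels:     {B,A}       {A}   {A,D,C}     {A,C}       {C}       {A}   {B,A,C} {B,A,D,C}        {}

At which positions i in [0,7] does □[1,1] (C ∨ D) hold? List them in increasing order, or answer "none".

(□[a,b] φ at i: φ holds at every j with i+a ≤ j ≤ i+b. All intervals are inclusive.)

1, 2, 3, 5, 6

Evaluate at each i in [0,7]:
  i=0: ✗ (fails at j=1)
  i=1: ✓ (all of [2,2])
  i=2: ✓ (all of [3,3])
  i=3: ✓ (all of [4,4])
  i=4: ✗ (fails at j=5)
  i=5: ✓ (all of [6,6])
  i=6: ✓ (all of [7,7])
  i=7: ✗ (fails at j=8)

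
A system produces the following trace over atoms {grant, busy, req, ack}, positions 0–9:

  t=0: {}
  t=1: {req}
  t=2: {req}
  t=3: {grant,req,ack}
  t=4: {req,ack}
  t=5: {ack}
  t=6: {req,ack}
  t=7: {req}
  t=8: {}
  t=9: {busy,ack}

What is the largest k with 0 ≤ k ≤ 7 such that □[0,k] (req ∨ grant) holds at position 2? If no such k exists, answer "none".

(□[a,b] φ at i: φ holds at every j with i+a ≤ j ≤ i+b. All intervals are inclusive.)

(req ∨ grant) must hold from j=2 onward; find where it first fails.
  j=2: holds
  j=3: holds
  j=4: holds
  j=5: fails
Holds on [2,4], so largest k = 2.

2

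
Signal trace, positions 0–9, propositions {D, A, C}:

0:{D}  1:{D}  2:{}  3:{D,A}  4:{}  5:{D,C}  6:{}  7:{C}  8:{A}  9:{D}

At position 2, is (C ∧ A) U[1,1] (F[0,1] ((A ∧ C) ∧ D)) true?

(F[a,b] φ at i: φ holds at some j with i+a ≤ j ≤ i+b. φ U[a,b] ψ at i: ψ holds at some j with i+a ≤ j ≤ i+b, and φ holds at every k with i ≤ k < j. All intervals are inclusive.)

No

Need some j in [3,3] with F[0,1] ((A ∧ C) ∧ D), and (C ∧ A) at every k in [2,j-1].
  j=3: F[0,1] ((A ∧ C) ∧ D) — fails (none in [3,4]).
No j in the window works → until fails.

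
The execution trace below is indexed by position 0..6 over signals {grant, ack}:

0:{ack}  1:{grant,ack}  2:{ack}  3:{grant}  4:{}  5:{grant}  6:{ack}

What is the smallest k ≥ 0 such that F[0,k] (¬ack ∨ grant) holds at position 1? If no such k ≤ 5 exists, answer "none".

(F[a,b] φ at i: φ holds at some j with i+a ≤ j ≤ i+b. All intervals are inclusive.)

Scan j = 1,2,… for (¬ack ∨ grant):
  j=1: holds
First hit at j=1, so smallest k = 1-1 = 0.

0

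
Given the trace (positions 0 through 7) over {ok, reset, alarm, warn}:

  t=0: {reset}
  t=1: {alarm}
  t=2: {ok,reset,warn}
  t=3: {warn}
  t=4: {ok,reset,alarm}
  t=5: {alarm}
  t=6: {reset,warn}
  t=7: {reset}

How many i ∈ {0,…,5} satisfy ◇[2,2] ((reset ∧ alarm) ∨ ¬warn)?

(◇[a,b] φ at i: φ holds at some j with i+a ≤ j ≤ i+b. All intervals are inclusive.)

Evaluate at each i in [0,5]:
  i=0: ✗ (none in [2,2])
  i=1: ✗ (none in [3,3])
  i=2: ✓ (witness j=4)
  i=3: ✓ (witness j=5)
  i=4: ✗ (none in [6,6])
  i=5: ✓ (witness j=7)
Positions where it holds: {2, 3, 5} → 3.

3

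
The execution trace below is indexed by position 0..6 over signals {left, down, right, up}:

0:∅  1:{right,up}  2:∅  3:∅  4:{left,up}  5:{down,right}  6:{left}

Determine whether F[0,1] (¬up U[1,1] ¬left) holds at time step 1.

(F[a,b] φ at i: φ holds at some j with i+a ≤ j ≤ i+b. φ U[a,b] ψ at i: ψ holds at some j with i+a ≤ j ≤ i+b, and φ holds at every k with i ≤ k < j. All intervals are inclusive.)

Holds

Check (¬up U[1,1] ¬left) at each j in [1,2]:
  j=1: fails
  j=2: holds
Found at j=2 → formula holds.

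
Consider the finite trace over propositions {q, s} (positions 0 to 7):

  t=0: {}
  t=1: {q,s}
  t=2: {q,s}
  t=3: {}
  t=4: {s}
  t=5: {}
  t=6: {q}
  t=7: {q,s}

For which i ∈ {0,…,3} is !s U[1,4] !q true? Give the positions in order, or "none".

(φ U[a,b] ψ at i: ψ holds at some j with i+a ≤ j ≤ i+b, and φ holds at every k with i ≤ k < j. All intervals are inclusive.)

3

Evaluate at each i in [0,3]:
  i=0: ✗ (lhs fails at k=1 before rhs at j=3)
  i=1: ✗ (lhs fails at k=1 before rhs at j=3)
  i=2: ✗ (lhs fails at k=2 before rhs at j=3)
  i=3: ✓ (rhs at j=4; lhs holds on [3,3])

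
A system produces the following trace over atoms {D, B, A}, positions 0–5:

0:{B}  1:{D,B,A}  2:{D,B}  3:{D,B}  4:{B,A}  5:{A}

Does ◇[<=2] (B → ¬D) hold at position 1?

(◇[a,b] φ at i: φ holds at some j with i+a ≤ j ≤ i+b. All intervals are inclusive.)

Does not hold

Check (B → ¬D) at each j in [1,3]:
  j=1: false
  j=2: false
  j=3: false
No position in the window satisfies it → formula fails.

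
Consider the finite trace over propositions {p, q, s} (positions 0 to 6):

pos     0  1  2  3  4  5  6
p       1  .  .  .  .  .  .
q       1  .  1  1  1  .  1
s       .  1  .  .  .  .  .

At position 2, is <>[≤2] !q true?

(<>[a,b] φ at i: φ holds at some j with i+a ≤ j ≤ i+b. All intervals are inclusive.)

No

Check !q at each j in [2,4]:
  j=2: false
  j=3: false
  j=4: false
No position in the window satisfies it → formula fails.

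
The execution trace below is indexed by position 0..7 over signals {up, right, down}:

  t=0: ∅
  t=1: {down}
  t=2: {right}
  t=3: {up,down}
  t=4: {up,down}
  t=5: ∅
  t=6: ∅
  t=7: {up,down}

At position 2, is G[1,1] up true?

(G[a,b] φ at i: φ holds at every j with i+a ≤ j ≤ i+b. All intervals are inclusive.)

True

Check up at every j in [3,3]:
  j=3: true
All positions satisfy it → formula holds.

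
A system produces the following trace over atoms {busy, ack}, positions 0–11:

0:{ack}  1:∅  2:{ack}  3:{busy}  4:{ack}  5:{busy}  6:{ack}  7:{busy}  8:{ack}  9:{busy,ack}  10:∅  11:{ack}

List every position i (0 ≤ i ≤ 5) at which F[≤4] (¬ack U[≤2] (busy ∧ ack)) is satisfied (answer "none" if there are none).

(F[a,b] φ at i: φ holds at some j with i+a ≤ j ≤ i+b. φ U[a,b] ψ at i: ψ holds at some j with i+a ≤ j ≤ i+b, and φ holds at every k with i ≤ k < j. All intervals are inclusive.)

Evaluate at each i in [0,5]:
  i=0: ✗ (none in [0,4])
  i=1: ✗ (none in [1,5])
  i=2: ✗ (none in [2,6])
  i=3: ✗ (none in [3,7])
  i=4: ✗ (none in [4,8])
  i=5: ✓ (witness j=9)

5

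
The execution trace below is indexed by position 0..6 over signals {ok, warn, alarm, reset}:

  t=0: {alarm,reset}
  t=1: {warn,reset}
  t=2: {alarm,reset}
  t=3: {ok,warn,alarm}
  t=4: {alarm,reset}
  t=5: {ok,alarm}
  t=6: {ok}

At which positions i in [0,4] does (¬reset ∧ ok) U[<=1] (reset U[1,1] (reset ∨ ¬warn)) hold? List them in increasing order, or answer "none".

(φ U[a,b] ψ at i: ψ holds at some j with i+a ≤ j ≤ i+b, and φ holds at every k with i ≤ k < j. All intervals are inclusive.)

0, 1, 3, 4

Evaluate at each i in [0,4]:
  i=0: ✓ (rhs at j=0)
  i=1: ✓ (rhs at j=1)
  i=2: ✗ (no rhs in [2,3])
  i=3: ✓ (rhs at j=4; lhs holds on [3,3])
  i=4: ✓ (rhs at j=4)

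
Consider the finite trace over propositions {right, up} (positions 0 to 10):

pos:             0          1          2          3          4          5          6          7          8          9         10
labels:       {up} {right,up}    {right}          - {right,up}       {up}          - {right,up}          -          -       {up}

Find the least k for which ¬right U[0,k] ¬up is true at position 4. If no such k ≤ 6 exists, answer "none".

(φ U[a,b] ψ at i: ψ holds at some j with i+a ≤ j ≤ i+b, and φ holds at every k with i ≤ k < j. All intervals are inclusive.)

Need earliest j ≥ 4 with ¬up, and ¬right at every k in [4,j-1].
  j=4: rhs fails.
  j=5: rhs fails.
  j=6: rhs holds but lhs fails at k=4.
  j=7: rhs fails.
  j=8: rhs holds but lhs fails at k=4.
  j=9: rhs holds but lhs fails at k=4.
  j=10: rhs fails.
No witness within the range → none.

none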